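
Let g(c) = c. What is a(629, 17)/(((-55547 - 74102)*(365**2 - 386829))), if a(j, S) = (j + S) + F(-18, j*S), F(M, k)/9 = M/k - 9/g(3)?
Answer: 6618805/351580546922228 ≈ 1.8826e-8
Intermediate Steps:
F(M, k) = -27 + 9*M/k (F(M, k) = 9*(M/k - 9/3) = 9*(M/k - 9*1/3) = 9*(M/k - 3) = 9*(-3 + M/k) = -27 + 9*M/k)
a(j, S) = -27 + S + j - 162/(S*j) (a(j, S) = (j + S) + (-27 + 9*(-18)/(j*S)) = (S + j) + (-27 + 9*(-18)/(S*j)) = (S + j) + (-27 + 9*(-18)*(1/(S*j))) = (S + j) + (-27 - 162/(S*j)) = -27 + S + j - 162/(S*j))
a(629, 17)/(((-55547 - 74102)*(365**2 - 386829))) = (-27 + 17 + 629 - 162/(17*629))/(((-55547 - 74102)*(365**2 - 386829))) = (-27 + 17 + 629 - 162*1/17*1/629)/((-129649*(133225 - 386829))) = (-27 + 17 + 629 - 162/10693)/((-129649*(-253604))) = (6618805/10693)/32879504996 = (6618805/10693)*(1/32879504996) = 6618805/351580546922228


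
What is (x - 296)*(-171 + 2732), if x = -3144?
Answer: -8809840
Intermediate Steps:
(x - 296)*(-171 + 2732) = (-3144 - 296)*(-171 + 2732) = -3440*2561 = -8809840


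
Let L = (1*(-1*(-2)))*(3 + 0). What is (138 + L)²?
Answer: 20736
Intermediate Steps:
L = 6 (L = (1*2)*3 = 2*3 = 6)
(138 + L)² = (138 + 6)² = 144² = 20736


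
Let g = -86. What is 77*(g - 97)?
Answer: -14091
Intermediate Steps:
77*(g - 97) = 77*(-86 - 97) = 77*(-183) = -14091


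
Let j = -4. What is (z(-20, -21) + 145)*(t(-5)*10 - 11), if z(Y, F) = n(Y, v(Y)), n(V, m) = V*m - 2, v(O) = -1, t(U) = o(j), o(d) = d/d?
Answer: -163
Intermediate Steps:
o(d) = 1
t(U) = 1
n(V, m) = -2 + V*m
z(Y, F) = -2 - Y (z(Y, F) = -2 + Y*(-1) = -2 - Y)
(z(-20, -21) + 145)*(t(-5)*10 - 11) = ((-2 - 1*(-20)) + 145)*(1*10 - 11) = ((-2 + 20) + 145)*(10 - 11) = (18 + 145)*(-1) = 163*(-1) = -163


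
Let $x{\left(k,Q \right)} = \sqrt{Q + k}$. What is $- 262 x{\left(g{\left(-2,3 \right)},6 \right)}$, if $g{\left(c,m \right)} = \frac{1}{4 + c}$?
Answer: $- 131 \sqrt{26} \approx -667.97$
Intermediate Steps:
$- 262 x{\left(g{\left(-2,3 \right)},6 \right)} = - 262 \sqrt{6 + \frac{1}{4 - 2}} = - 262 \sqrt{6 + \frac{1}{2}} = - 262 \sqrt{\frac{13}{2}} = - 262 \frac{\sqrt{26}}{2} = - 131 \sqrt{26}$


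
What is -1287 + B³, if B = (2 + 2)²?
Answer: 2809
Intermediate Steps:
B = 16 (B = 4² = 16)
-1287 + B³ = -1287 + 16³ = -1287 + 4096 = 2809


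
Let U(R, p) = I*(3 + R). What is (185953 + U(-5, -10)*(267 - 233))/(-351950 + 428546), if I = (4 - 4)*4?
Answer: 185953/76596 ≈ 2.4277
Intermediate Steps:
I = 0 (I = 0*4 = 0)
U(R, p) = 0 (U(R, p) = 0*(3 + R) = 0)
(185953 + U(-5, -10)*(267 - 233))/(-351950 + 428546) = (185953 + 0*(267 - 233))/(-351950 + 428546) = (185953 + 0*34)/76596 = (185953 + 0)*(1/76596) = 185953*(1/76596) = 185953/76596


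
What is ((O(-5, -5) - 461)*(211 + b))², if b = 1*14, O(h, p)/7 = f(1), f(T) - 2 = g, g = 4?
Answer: 8887775625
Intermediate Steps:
f(T) = 6 (f(T) = 2 + 4 = 6)
O(h, p) = 42 (O(h, p) = 7*6 = 42)
b = 14
((O(-5, -5) - 461)*(211 + b))² = ((42 - 461)*(211 + 14))² = (-419*225)² = (-94275)² = 8887775625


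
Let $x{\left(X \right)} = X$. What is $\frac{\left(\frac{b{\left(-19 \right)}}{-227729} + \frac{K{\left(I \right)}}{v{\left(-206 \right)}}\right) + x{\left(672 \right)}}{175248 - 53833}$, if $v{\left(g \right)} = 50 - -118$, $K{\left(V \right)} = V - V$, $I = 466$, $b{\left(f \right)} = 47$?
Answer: $\frac{153033841}{27649716535} \approx 0.0055347$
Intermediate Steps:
$K{\left(V \right)} = 0$
$v{\left(g \right)} = 168$ ($v{\left(g \right)} = 50 + 118 = 168$)
$\frac{\left(\frac{b{\left(-19 \right)}}{-227729} + \frac{K{\left(I \right)}}{v{\left(-206 \right)}}\right) + x{\left(672 \right)}}{175248 - 53833} = \frac{\left(\frac{47}{-227729} + \frac{0}{168}\right) + 672}{175248 - 53833} = \frac{\left(47 \left(- \frac{1}{227729}\right) + 0 \cdot \frac{1}{168}\right) + 672}{121415} = \left(\left(- \frac{47}{227729} + 0\right) + 672\right) \frac{1}{121415} = \left(- \frac{47}{227729} + 672\right) \frac{1}{121415} = \frac{153033841}{227729} \cdot \frac{1}{121415} = \frac{153033841}{27649716535}$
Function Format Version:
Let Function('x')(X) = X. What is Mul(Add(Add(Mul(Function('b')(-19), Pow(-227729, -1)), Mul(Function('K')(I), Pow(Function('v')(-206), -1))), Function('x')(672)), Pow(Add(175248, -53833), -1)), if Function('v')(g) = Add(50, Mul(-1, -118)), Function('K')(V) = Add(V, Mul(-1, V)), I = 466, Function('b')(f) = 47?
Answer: Rational(153033841, 27649716535) ≈ 0.0055347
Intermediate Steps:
Function('K')(V) = 0
Function('v')(g) = 168 (Function('v')(g) = Add(50, 118) = 168)
Mul(Add(Add(Mul(Function('b')(-19), Pow(-227729, -1)), Mul(Function('K')(I), Pow(Function('v')(-206), -1))), Function('x')(672)), Pow(Add(175248, -53833), -1)) = Mul(Add(Add(Mul(47, Pow(-227729, -1)), Mul(0, Pow(168, -1))), 672), Pow(Add(175248, -53833), -1)) = Mul(Add(Add(Mul(47, Rational(-1, 227729)), Mul(0, Rational(1, 168))), 672), Pow(121415, -1)) = Mul(Add(Add(Rational(-47, 227729), 0), 672), Rational(1, 121415)) = Mul(Add(Rational(-47, 227729), 672), Rational(1, 121415)) = Mul(Rational(153033841, 227729), Rational(1, 121415)) = Rational(153033841, 27649716535)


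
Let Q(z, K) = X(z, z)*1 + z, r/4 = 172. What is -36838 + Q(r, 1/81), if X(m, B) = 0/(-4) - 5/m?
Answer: -24871205/688 ≈ -36150.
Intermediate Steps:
X(m, B) = -5/m (X(m, B) = 0*(-¼) - 5/m = 0 - 5/m = -5/m)
r = 688 (r = 4*172 = 688)
Q(z, K) = z - 5/z (Q(z, K) = -5/z*1 + z = -5/z + z = z - 5/z)
-36838 + Q(r, 1/81) = -36838 + (688 - 5/688) = -36838 + 473339/688 = -24871205/688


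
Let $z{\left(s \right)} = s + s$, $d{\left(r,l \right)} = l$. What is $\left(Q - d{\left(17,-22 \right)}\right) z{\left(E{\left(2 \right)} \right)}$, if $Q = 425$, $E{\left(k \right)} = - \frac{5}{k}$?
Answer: $-2235$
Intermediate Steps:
$z{\left(s \right)} = 2 s$
$\left(Q - d{\left(17,-22 \right)}\right) z{\left(E{\left(2 \right)} \right)} = \left(425 - -22\right) 2 \left(- \frac{5}{2}\right) = \left(425 + 22\right) 2 \left(\left(-5\right) \frac{1}{2}\right) = 447 \cdot 2 \left(- \frac{5}{2}\right) = 447 \left(-5\right) = -2235$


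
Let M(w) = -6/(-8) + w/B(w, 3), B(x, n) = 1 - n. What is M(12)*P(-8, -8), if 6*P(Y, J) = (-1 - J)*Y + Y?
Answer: 56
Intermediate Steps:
P(Y, J) = Y/6 + Y*(-1 - J)/6 (P(Y, J) = ((-1 - J)*Y + Y)/6 = (Y*(-1 - J) + Y)/6 = (Y + Y*(-1 - J))/6 = Y/6 + Y*(-1 - J)/6)
M(w) = 3/4 - w/2 (M(w) = -6/(-8) + w/(1 - 1*3) = -6*(-1/8) + w/(1 - 3) = 3/4 + w/(-2) = 3/4 + w*(-1/2) = 3/4 - w/2)
M(12)*P(-8, -8) = (3/4 - 1/2*12)*(-1/6*(-8)*(-8)) = (3/4 - 6)*(-32/3) = -21/4*(-32/3) = 56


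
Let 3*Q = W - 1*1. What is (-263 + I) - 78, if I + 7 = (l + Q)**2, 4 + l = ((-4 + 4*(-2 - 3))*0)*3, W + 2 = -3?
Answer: -312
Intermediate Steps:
W = -5 (W = -2 - 3 = -5)
l = -4 (l = -4 + ((-4 + 4*(-2 - 3))*0)*3 = -4 + ((-4 + 4*(-5))*0)*3 = -4 + ((-4 - 20)*0)*3 = -4 - 24*0*3 = -4 + 0*3 = -4 + 0 = -4)
Q = -2 (Q = (-5 - 1*1)/3 = (-5 - 1)/3 = (1/3)*(-6) = -2)
I = 29 (I = -7 + (-4 - 2)**2 = -7 + (-6)**2 = -7 + 36 = 29)
(-263 + I) - 78 = (-263 + 29) - 78 = -234 - 78 = -312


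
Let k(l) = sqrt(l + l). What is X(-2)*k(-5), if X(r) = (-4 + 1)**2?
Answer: 9*I*sqrt(10) ≈ 28.461*I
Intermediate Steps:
X(r) = 9 (X(r) = (-3)**2 = 9)
k(l) = sqrt(2)*sqrt(l) (k(l) = sqrt(2*l) = sqrt(2)*sqrt(l))
X(-2)*k(-5) = 9*(sqrt(2)*sqrt(-5)) = 9*(sqrt(2)*(I*sqrt(5))) = 9*(I*sqrt(10)) = 9*I*sqrt(10)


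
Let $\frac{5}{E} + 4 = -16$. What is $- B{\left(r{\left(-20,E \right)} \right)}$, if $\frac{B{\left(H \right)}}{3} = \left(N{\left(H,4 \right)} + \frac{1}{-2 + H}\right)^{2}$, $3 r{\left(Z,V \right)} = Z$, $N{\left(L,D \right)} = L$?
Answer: $- \frac{279841}{2028} \approx -137.99$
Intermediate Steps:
$E = - \frac{1}{4}$ ($E = \frac{5}{-4 - 16} = \frac{5}{-20} = 5 \left(- \frac{1}{20}\right) = - \frac{1}{4} \approx -0.25$)
$r{\left(Z,V \right)} = \frac{Z}{3}$
$B{\left(H \right)} = 3 \left(H + \frac{1}{-2 + H}\right)^{2}$
$- B{\left(r{\left(-20,E \right)} \right)} = - \frac{3 \left(1 + \left(\frac{1}{3} \left(-20\right)\right)^{2} - 2 \cdot \frac{1}{3} \left(-20\right)\right)^{2}}{\left(-2 + \frac{1}{3} \left(-20\right)\right)^{2}} = - \frac{3 \left(1 + \left(- \frac{20}{3}\right)^{2} - - \frac{40}{3}\right)^{2}}{\left(-2 - \frac{20}{3}\right)^{2}} = - \frac{3 \left(1 + \frac{400}{9} + \frac{40}{3}\right)^{2}}{\frac{676}{9}} = - \frac{3 \cdot 9 \left(\frac{529}{9}\right)^{2}}{676} = - \frac{3 \cdot 9 \cdot 279841}{676 \cdot 81} = \left(-1\right) \frac{279841}{2028} = - \frac{279841}{2028}$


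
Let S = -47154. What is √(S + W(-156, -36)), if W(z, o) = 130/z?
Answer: I*√1697574/6 ≈ 217.15*I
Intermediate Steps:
√(S + W(-156, -36)) = √(-47154 + 130/(-156)) = √(-47154 + 130*(-1/156)) = √(-47154 - ⅚) = √(-282929/6) = I*√1697574/6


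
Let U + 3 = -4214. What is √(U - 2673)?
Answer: I*√6890 ≈ 83.006*I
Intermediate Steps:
U = -4217 (U = -3 - 4214 = -4217)
√(U - 2673) = √(-4217 - 2673) = √(-6890) = I*√6890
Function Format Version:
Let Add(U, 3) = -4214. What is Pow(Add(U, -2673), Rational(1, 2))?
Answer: Mul(I, Pow(6890, Rational(1, 2))) ≈ Mul(83.006, I)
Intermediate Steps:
U = -4217 (U = Add(-3, -4214) = -4217)
Pow(Add(U, -2673), Rational(1, 2)) = Pow(Add(-4217, -2673), Rational(1, 2)) = Pow(-6890, Rational(1, 2)) = Mul(I, Pow(6890, Rational(1, 2)))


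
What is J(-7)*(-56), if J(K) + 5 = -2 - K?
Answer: 0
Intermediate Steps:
J(K) = -7 - K (J(K) = -5 + (-2 - K) = -7 - K)
J(-7)*(-56) = (-7 - 1*(-7))*(-56) = (-7 + 7)*(-56) = 0*(-56) = 0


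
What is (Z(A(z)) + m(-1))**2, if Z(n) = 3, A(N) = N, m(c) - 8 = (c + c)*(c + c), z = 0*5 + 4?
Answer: 225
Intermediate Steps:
z = 4 (z = 0 + 4 = 4)
m(c) = 8 + 4*c**2 (m(c) = 8 + (c + c)*(c + c) = 8 + (2*c)*(2*c) = 8 + 4*c**2)
(Z(A(z)) + m(-1))**2 = (3 + (8 + 4*(-1)**2))**2 = (3 + (8 + 4*1))**2 = (3 + (8 + 4))**2 = (3 + 12)**2 = 15**2 = 225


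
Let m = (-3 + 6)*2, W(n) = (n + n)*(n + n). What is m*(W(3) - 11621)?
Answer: -69510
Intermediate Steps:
W(n) = 4*n² (W(n) = (2*n)*(2*n) = 4*n²)
m = 6 (m = 3*2 = 6)
m*(W(3) - 11621) = 6*(4*3² - 11621) = 6*(4*9 - 11621) = 6*(36 - 11621) = 6*(-11585) = -69510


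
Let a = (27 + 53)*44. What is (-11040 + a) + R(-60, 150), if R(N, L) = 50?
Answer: -7470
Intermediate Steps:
a = 3520 (a = 80*44 = 3520)
(-11040 + a) + R(-60, 150) = (-11040 + 3520) + 50 = -7520 + 50 = -7470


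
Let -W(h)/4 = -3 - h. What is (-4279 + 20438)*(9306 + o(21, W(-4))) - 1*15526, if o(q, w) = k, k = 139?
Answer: 152606229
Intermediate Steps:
W(h) = 12 + 4*h (W(h) = -4*(-3 - h) = 12 + 4*h)
o(q, w) = 139
(-4279 + 20438)*(9306 + o(21, W(-4))) - 1*15526 = (-4279 + 20438)*(9306 + 139) - 1*15526 = 16159*9445 - 15526 = 152621755 - 15526 = 152606229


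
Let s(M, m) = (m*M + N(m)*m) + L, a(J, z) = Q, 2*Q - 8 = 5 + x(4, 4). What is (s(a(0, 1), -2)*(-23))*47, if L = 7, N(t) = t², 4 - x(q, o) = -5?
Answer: 24863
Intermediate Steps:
x(q, o) = 9 (x(q, o) = 4 - 1*(-5) = 4 + 5 = 9)
Q = 11 (Q = 4 + (5 + 9)/2 = 4 + (½)*14 = 4 + 7 = 11)
a(J, z) = 11
s(M, m) = 7 + m³ + M*m (s(M, m) = (m*M + m²*m) + 7 = (M*m + m³) + 7 = (m³ + M*m) + 7 = 7 + m³ + M*m)
(s(a(0, 1), -2)*(-23))*47 = ((7 + (-2)³ + 11*(-2))*(-23))*47 = ((7 - 8 - 22)*(-23))*47 = -23*(-23)*47 = 529*47 = 24863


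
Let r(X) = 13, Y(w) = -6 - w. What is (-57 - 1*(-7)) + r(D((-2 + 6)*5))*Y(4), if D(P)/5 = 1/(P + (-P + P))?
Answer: -180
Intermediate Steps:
D(P) = 5/P (D(P) = 5/(P + (-P + P)) = 5/(P + 0) = 5/P)
(-57 - 1*(-7)) + r(D((-2 + 6)*5))*Y(4) = (-57 - 1*(-7)) + 13*(-6 - 1*4) = (-57 + 7) + 13*(-6 - 4) = -50 + 13*(-10) = -50 - 130 = -180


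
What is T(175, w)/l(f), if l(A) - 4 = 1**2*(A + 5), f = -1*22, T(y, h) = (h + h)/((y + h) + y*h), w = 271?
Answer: -542/622323 ≈ -0.00087093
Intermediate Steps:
T(y, h) = 2*h/(h + y + h*y) (T(y, h) = (2*h)/((h + y) + h*y) = (2*h)/(h + y + h*y) = 2*h/(h + y + h*y))
f = -22
l(A) = 9 + A (l(A) = 4 + 1**2*(A + 5) = 4 + 1*(5 + A) = 4 + (5 + A) = 9 + A)
T(175, w)/l(f) = (2*271/(271 + 175 + 271*175))/(9 - 22) = (2*271/(271 + 175 + 47425))/(-13) = (2*271/47871)*(-1/13) = (2*271*(1/47871))*(-1/13) = (542/47871)*(-1/13) = -542/622323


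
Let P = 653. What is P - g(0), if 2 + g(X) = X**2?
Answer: 655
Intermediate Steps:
g(X) = -2 + X**2
P - g(0) = 653 - (-2 + 0**2) = 653 - (-2 + 0) = 653 - 1*(-2) = 653 + 2 = 655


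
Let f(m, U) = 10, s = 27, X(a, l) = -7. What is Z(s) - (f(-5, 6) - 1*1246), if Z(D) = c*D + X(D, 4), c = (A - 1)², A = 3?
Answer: 1337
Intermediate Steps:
c = 4 (c = (3 - 1)² = 2² = 4)
Z(D) = -7 + 4*D (Z(D) = 4*D - 7 = -7 + 4*D)
Z(s) - (f(-5, 6) - 1*1246) = (-7 + 4*27) - (10 - 1*1246) = (-7 + 108) - (10 - 1246) = 101 - 1*(-1236) = 101 + 1236 = 1337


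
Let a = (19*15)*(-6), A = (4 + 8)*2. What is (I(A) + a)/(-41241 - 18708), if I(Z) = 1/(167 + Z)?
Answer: 326609/11450259 ≈ 0.028524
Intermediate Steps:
A = 24 (A = 12*2 = 24)
a = -1710 (a = 285*(-6) = -1710)
(I(A) + a)/(-41241 - 18708) = (1/(167 + 24) - 1710)/(-41241 - 18708) = (1/191 - 1710)/(-59949) = (1/191 - 1710)*(-1/59949) = -326609/191*(-1/59949) = 326609/11450259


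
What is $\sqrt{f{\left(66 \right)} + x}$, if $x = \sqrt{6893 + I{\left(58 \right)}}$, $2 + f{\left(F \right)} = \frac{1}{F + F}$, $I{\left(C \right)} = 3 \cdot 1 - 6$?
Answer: $\frac{\sqrt{-8679 + 4356 \sqrt{6890}}}{66} \approx 9.0008$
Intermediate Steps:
$I{\left(C \right)} = -3$ ($I{\left(C \right)} = 3 - 6 = -3$)
$f{\left(F \right)} = -2 + \frac{1}{2 F}$ ($f{\left(F \right)} = -2 + \frac{1}{F + F} = -2 + \frac{1}{2 F}$)
$x = \sqrt{6890}$ ($x = \sqrt{6893 - 3} = \sqrt{6890} \approx 83.006$)
$\sqrt{f{\left(66 \right)} + x} = \sqrt{\left(-2 + \frac{1}{2 \cdot 66}\right) + \sqrt{6890}} = \sqrt{\left(-2 + \frac{1}{2} \cdot \frac{1}{66}\right) + \sqrt{6890}} = \sqrt{\left(-2 + \frac{1}{132}\right) + \sqrt{6890}} = \sqrt{- \frac{263}{132} + \sqrt{6890}}$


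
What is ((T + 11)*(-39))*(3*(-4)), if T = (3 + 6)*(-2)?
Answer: -3276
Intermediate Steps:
T = -18 (T = 9*(-2) = -18)
((T + 11)*(-39))*(3*(-4)) = ((-18 + 11)*(-39))*(3*(-4)) = -7*(-39)*(-12) = 273*(-12) = -3276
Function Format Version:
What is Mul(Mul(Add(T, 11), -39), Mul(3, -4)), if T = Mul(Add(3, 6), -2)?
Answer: -3276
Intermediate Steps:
T = -18 (T = Mul(9, -2) = -18)
Mul(Mul(Add(T, 11), -39), Mul(3, -4)) = Mul(Mul(Add(-18, 11), -39), Mul(3, -4)) = Mul(Mul(-7, -39), -12) = Mul(273, -12) = -3276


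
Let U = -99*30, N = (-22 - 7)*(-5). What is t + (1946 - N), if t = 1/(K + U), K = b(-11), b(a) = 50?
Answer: 5258919/2920 ≈ 1801.0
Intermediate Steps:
K = 50
N = 145 (N = -29*(-5) = 145)
U = -2970
t = -1/2920 (t = 1/(50 - 2970) = 1/(-2920) = -1/2920 ≈ -0.00034247)
t + (1946 - N) = -1/2920 + (1946 - 1*145) = -1/2920 + (1946 - 145) = -1/2920 + 1801 = 5258919/2920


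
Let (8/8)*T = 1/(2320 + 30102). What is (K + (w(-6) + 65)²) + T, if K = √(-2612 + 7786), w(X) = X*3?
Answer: 71620199/32422 + √5174 ≈ 2280.9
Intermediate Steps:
w(X) = 3*X
T = 1/32422 (T = 1/(2320 + 30102) = 1/32422 ≈ 3.0843e-5)
K = √5174 ≈ 71.931
(K + (w(-6) + 65)²) + T = (√5174 + (3*(-6) + 65)²) + 1/32422 = (√5174 + (-18 + 65)²) + 1/32422 = (√5174 + 47²) + 1/32422 = (√5174 + 2209) + 1/32422 = (2209 + √5174) + 1/32422 = 71620199/32422 + √5174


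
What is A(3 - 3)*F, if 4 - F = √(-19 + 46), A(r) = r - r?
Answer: 0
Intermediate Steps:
A(r) = 0
F = 4 - 3*√3 (F = 4 - √(-19 + 46) = 4 - √27 = 4 - 3*√3 ≈ -1.1962)
A(3 - 3)*F = 0*(4 - 3*√3) = 0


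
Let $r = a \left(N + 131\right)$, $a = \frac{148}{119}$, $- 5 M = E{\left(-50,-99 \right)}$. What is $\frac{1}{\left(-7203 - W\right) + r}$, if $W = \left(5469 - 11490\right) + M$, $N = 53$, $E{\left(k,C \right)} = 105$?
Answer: $- \frac{119}{110927} \approx -0.0010728$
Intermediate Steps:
$M = -21$ ($M = \left(- \frac{1}{5}\right) 105 = -21$)
$a = \frac{148}{119}$ ($a = 148 \cdot \frac{1}{119} = \frac{148}{119} \approx 1.2437$)
$W = -6042$ ($W = \left(5469 - 11490\right) - 21 = -6021 - 21 = -6042$)
$r = \frac{27232}{119}$ ($r = \frac{148 \left(53 + 131\right)}{119} = \frac{148}{119} \cdot 184 = \frac{27232}{119} \approx 228.84$)
$\frac{1}{\left(-7203 - W\right) + r} = \frac{1}{\left(-7203 - -6042\right) + \frac{27232}{119}} = \frac{1}{\left(-7203 + 6042\right) + \frac{27232}{119}} = \frac{1}{-1161 + \frac{27232}{119}} = \frac{1}{- \frac{110927}{119}} = - \frac{119}{110927}$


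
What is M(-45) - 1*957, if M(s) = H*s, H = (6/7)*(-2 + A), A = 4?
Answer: -7239/7 ≈ -1034.1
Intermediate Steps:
H = 12/7 (H = (6/7)*(-2 + 4) = (6*(⅐))*2 = (6/7)*2 = 12/7 ≈ 1.7143)
M(s) = 12*s/7
M(-45) - 1*957 = (12/7)*(-45) - 1*957 = -540/7 - 957 = -7239/7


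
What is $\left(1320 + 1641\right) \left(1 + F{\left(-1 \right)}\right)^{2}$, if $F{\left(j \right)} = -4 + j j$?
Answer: $11844$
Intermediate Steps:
$F{\left(j \right)} = -4 + j^{2}$
$\left(1320 + 1641\right) \left(1 + F{\left(-1 \right)}\right)^{2} = \left(1320 + 1641\right) \left(1 - \left(4 - \left(-1\right)^{2}\right)\right)^{2} = 2961 \left(1 + \left(-4 + 1\right)\right)^{2} = 2961 \left(1 - 3\right)^{2} = 2961 \left(-2\right)^{2} = 2961 \cdot 4 = 11844$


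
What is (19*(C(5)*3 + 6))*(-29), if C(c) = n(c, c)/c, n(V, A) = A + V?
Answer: -6612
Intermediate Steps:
C(c) = 2 (C(c) = (c + c)/c = (2*c)/c = 2)
(19*(C(5)*3 + 6))*(-29) = (19*(2*3 + 6))*(-29) = (19*(6 + 6))*(-29) = (19*12)*(-29) = 228*(-29) = -6612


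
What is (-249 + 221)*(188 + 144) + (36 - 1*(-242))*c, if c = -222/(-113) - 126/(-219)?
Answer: -70858048/8249 ≈ -8589.9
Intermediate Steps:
c = 20952/8249 (c = -222*(-1/113) - 126*(-1/219) = 222/113 + 42/73 = 20952/8249 ≈ 2.5399)
(-249 + 221)*(188 + 144) + (36 - 1*(-242))*c = (-249 + 221)*(188 + 144) + (36 - 1*(-242))*(20952/8249) = -28*332 + (36 + 242)*(20952/8249) = -9296 + 278*(20952/8249) = -9296 + 5824656/8249 = -70858048/8249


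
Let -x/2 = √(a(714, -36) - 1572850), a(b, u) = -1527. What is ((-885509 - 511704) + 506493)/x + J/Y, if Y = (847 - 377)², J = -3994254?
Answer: -1997127/110450 - 445360*I*√1574377/1574377 ≈ -18.082 - 354.94*I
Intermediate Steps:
Y = 220900 (Y = 470² = 220900)
x = -2*I*√1574377 (x = -2*√(-1527 - 1572850) = -2*I*√1574377 ≈ -2509.5*I)
((-885509 - 511704) + 506493)/x + J/Y = ((-885509 - 511704) + 506493)/((-2*I*√1574377)) - 3994254/220900 = (-1397213 + 506493)*(I*√1574377/3148754) - 3994254*1/220900 = -445360*I*√1574377/1574377 - 1997127/110450 = -1997127/110450 - 445360*I*√1574377/1574377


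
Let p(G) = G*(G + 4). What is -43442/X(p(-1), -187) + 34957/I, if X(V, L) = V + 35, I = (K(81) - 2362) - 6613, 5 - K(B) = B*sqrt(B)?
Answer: -211231291/155184 ≈ -1361.2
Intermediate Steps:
p(G) = G*(4 + G)
K(B) = 5 - B**(3/2) (K(B) = 5 - B*sqrt(B) = 5 - B**(3/2))
I = -9699 (I = ((5 - 81**(3/2)) - 2362) - 6613 = ((5 - 1*729) - 2362) - 6613 = ((5 - 729) - 2362) - 6613 = (-724 - 2362) - 6613 = -3086 - 6613 = -9699)
X(V, L) = 35 + V
-43442/X(p(-1), -187) + 34957/I = -43442/(35 - (4 - 1)) + 34957/(-9699) = -43442/(35 - 1*3) + 34957*(-1/9699) = -43442/(35 - 3) - 34957/9699 = -43442/32 - 34957/9699 = -43442*1/32 - 34957/9699 = -21721/16 - 34957/9699 = -211231291/155184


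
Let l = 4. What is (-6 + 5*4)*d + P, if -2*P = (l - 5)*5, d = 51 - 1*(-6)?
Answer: 1601/2 ≈ 800.50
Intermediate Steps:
d = 57 (d = 51 + 6 = 57)
P = 5/2 (P = -(4 - 5)*5/2 = -(-1)*5/2 = -½*(-5) = 5/2 ≈ 2.5000)
(-6 + 5*4)*d + P = (-6 + 5*4)*57 + 5/2 = (-6 + 20)*57 + 5/2 = 14*57 + 5/2 = 798 + 5/2 = 1601/2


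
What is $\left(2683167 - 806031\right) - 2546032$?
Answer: $-668896$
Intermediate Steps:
$\left(2683167 - 806031\right) - 2546032 = 1877136 - 2546032 = -668896$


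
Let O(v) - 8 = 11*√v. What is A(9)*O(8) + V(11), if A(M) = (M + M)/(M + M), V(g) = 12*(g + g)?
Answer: 272 + 22*√2 ≈ 303.11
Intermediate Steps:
V(g) = 24*g (V(g) = 12*(2*g) = 24*g)
O(v) = 8 + 11*√v
A(M) = 1 (A(M) = (2*M)/((2*M)) = (2*M)*(1/(2*M)) = 1)
A(9)*O(8) + V(11) = 1*(8 + 11*√8) + 24*11 = 1*(8 + 11*(2*√2)) + 264 = 1*(8 + 22*√2) + 264 = (8 + 22*√2) + 264 = 272 + 22*√2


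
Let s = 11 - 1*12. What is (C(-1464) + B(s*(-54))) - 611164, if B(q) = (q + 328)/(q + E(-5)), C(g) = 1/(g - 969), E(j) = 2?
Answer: -41634471661/68124 ≈ -6.1116e+5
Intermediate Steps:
s = -1 (s = 11 - 12 = -1)
C(g) = 1/(-969 + g)
B(q) = (328 + q)/(2 + q) (B(q) = (q + 328)/(q + 2) = (328 + q)/(2 + q))
(C(-1464) + B(s*(-54))) - 611164 = (1/(-969 - 1464) + (328 - 1*(-54))/(2 - 1*(-54))) - 611164 = (1/(-2433) + (328 + 54)/(2 + 54)) - 611164 = (-1/2433 + 382/56) - 611164 = (-1/2433 + (1/56)*382) - 611164 = (-1/2433 + 191/28) - 611164 = 464675/68124 - 611164 = -41634471661/68124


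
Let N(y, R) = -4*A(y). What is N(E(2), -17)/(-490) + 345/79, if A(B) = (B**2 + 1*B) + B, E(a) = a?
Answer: 85789/19355 ≈ 4.4324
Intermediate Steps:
A(B) = B**2 + 2*B (A(B) = (B**2 + B) + B = (B + B**2) + B = B**2 + 2*B)
N(y, R) = -4*y*(2 + y)
N(E(2), -17)/(-490) + 345/79 = -4*2*(2 + 2)/(-490) + 345/79 = -4*2*4*(-1/490) + 345*(1/79) = -32*(-1/490) + 345/79 = 16/245 + 345/79 = 85789/19355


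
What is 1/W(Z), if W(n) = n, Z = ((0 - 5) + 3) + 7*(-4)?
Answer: -1/30 ≈ -0.033333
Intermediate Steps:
Z = -30 (Z = (-5 + 3) - 28 = -2 - 28 = -30)
1/W(Z) = 1/(-30) = -1/30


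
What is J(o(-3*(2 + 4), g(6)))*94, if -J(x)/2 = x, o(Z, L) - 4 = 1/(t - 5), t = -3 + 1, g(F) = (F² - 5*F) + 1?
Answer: -5076/7 ≈ -725.14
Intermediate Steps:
g(F) = 1 + F² - 5*F
t = -2
o(Z, L) = 27/7 (o(Z, L) = 4 + 1/(-2 - 5) = 4 + 1/(-7) = 4 - ⅐ = 27/7)
J(x) = -2*x
J(o(-3*(2 + 4), g(6)))*94 = -2*27/7*94 = -54/7*94 = -5076/7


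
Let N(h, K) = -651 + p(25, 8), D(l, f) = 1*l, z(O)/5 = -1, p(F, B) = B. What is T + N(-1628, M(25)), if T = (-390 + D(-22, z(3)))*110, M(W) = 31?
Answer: -45963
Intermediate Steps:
z(O) = -5 (z(O) = 5*(-1) = -5)
D(l, f) = l
N(h, K) = -643 (N(h, K) = -651 + 8 = -643)
T = -45320 (T = (-390 - 22)*110 = -412*110 = -45320)
T + N(-1628, M(25)) = -45320 - 643 = -45963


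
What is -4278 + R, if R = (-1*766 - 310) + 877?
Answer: -4477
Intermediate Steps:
R = -199 (R = (-766 - 310) + 877 = -1076 + 877 = -199)
-4278 + R = -4278 - 199 = -4477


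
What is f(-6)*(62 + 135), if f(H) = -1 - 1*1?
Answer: -394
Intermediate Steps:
f(H) = -2 (f(H) = -1 - 1 = -2)
f(-6)*(62 + 135) = -2*(62 + 135) = -2*197 = -394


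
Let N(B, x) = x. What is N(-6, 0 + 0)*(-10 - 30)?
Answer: 0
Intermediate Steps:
N(-6, 0 + 0)*(-10 - 30) = (0 + 0)*(-10 - 30) = 0*(-40) = 0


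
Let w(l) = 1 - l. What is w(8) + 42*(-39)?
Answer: -1645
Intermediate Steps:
w(8) + 42*(-39) = (1 - 1*8) + 42*(-39) = (1 - 8) - 1638 = -7 - 1638 = -1645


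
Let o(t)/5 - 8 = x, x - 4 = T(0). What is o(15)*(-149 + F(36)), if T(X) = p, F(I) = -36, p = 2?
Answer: -12950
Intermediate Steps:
T(X) = 2
x = 6 (x = 4 + 2 = 6)
o(t) = 70 (o(t) = 40 + 5*6 = 40 + 30 = 70)
o(15)*(-149 + F(36)) = 70*(-149 - 36) = 70*(-185) = -12950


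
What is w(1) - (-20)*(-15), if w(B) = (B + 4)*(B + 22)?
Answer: -185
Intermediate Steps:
w(B) = (4 + B)*(22 + B)
w(1) - (-20)*(-15) = (88 + 1² + 26*1) - (-20)*(-15) = (88 + 1 + 26) - 1*300 = 115 - 300 = -185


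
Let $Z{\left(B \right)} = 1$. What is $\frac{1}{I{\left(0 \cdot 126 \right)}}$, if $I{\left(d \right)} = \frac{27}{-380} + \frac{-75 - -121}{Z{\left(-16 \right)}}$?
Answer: $\frac{380}{17453} \approx 0.021773$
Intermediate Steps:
$I{\left(d \right)} = \frac{17453}{380}$ ($I{\left(d \right)} = \frac{27}{-380} + \frac{-75 - -121}{1} = 27 \left(- \frac{1}{380}\right) + \left(-75 + 121\right) 1 = - \frac{27}{380} + 46 \cdot 1 = - \frac{27}{380} + 46 = \frac{17453}{380}$)
$\frac{1}{I{\left(0 \cdot 126 \right)}} = \frac{1}{\frac{17453}{380}} = \frac{380}{17453}$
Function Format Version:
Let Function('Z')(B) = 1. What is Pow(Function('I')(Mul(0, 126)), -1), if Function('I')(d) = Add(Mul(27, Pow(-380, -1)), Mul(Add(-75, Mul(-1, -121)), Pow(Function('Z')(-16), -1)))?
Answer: Rational(380, 17453) ≈ 0.021773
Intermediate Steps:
Function('I')(d) = Rational(17453, 380) (Function('I')(d) = Add(Mul(27, Pow(-380, -1)), Mul(Add(-75, Mul(-1, -121)), Pow(1, -1))) = Add(Mul(27, Rational(-1, 380)), Mul(Add(-75, 121), 1)) = Add(Rational(-27, 380), Mul(46, 1)) = Add(Rational(-27, 380), 46) = Rational(17453, 380))
Pow(Function('I')(Mul(0, 126)), -1) = Pow(Rational(17453, 380), -1) = Rational(380, 17453)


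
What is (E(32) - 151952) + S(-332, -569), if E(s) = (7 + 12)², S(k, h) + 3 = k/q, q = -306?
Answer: -23193716/153 ≈ -1.5159e+5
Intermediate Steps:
S(k, h) = -3 - k/306 (S(k, h) = -3 + k/(-306) = -3 + k*(-1/306) = -3 - k/306)
E(s) = 361 (E(s) = 19² = 361)
(E(32) - 151952) + S(-332, -569) = (361 - 151952) + (-3 - 1/306*(-332)) = -151591 + (-3 + 166/153) = -151591 - 293/153 = -23193716/153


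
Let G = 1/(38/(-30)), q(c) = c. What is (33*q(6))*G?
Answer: -2970/19 ≈ -156.32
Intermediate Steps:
G = -15/19 (G = 1/(38*(-1/30)) = 1/(-19/15) = -15/19 ≈ -0.78947)
(33*q(6))*G = (33*6)*(-15/19) = 198*(-15/19) = -2970/19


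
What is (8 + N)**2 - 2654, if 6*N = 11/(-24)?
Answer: -53731463/20736 ≈ -2591.2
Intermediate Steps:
N = -11/144 (N = (11/(-24))/6 = (11*(-1/24))/6 = (1/6)*(-11/24) = -11/144 ≈ -0.076389)
(8 + N)**2 - 2654 = (8 - 11/144)**2 - 2654 = (1141/144)**2 - 2654 = 1301881/20736 - 2654 = -53731463/20736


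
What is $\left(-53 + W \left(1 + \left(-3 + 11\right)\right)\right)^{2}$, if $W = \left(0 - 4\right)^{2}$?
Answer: $8281$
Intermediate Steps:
$W = 16$ ($W = \left(-4\right)^{2} = 16$)
$\left(-53 + W \left(1 + \left(-3 + 11\right)\right)\right)^{2} = \left(-53 + 16 \left(1 + \left(-3 + 11\right)\right)\right)^{2} = \left(-53 + 16 \left(1 + 8\right)\right)^{2} = \left(-53 + 16 \cdot 9\right)^{2} = \left(-53 + 144\right)^{2} = 91^{2} = 8281$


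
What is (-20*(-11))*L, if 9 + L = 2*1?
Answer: -1540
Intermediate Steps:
L = -7 (L = -9 + 2*1 = -9 + 2 = -7)
(-20*(-11))*L = -20*(-11)*(-7) = 220*(-7) = -1540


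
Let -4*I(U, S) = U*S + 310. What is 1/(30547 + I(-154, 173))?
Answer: 1/37130 ≈ 2.6932e-5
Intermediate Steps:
I(U, S) = -155/2 - S*U/4 (I(U, S) = -(U*S + 310)/4 = -(S*U + 310)/4 = -(310 + S*U)/4 = -155/2 - S*U/4)
1/(30547 + I(-154, 173)) = 1/(30547 + (-155/2 - 1/4*173*(-154))) = 1/(30547 + (-155/2 + 13321/2)) = 1/(30547 + 6583) = 1/37130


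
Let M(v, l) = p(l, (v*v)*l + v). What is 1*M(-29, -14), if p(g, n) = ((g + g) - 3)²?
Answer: 961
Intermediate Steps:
p(g, n) = (-3 + 2*g)² (p(g, n) = (2*g - 3)² = (-3 + 2*g)²)
M(v, l) = (-3 + 2*l)²
1*M(-29, -14) = 1*(-3 + 2*(-14))² = 1*(-3 - 28)² = 1*(-31)² = 1*961 = 961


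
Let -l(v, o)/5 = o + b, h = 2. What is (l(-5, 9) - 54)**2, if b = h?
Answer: 11881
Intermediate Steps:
b = 2
l(v, o) = -10 - 5*o (l(v, o) = -5*(o + 2) = -5*(2 + o) = -10 - 5*o)
(l(-5, 9) - 54)**2 = ((-10 - 5*9) - 54)**2 = ((-10 - 45) - 54)**2 = (-55 - 54)**2 = (-109)**2 = 11881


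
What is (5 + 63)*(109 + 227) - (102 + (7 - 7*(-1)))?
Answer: 22732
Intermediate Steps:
(5 + 63)*(109 + 227) - (102 + (7 - 7*(-1))) = 68*336 - (102 + (7 + 7)) = 22848 - (102 + 14) = 22848 - 1*116 = 22848 - 116 = 22732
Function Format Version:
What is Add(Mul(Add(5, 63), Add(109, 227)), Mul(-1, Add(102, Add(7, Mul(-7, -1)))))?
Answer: 22732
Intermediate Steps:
Add(Mul(Add(5, 63), Add(109, 227)), Mul(-1, Add(102, Add(7, Mul(-7, -1))))) = Add(Mul(68, 336), Mul(-1, Add(102, Add(7, 7)))) = Add(22848, Mul(-1, Add(102, 14))) = Add(22848, Mul(-1, 116)) = Add(22848, -116) = 22732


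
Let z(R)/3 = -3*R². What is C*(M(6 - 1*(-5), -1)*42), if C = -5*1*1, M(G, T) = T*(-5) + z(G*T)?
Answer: 227640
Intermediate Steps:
z(R) = -9*R² (z(R) = 3*(-3*R²) = -9*R²)
M(G, T) = -5*T - 9*G²*T² (M(G, T) = T*(-5) - 9*G²*T² = -5*T - 9*G²*T²)
C = -5 (C = -5*1 = -5)
C*(M(6 - 1*(-5), -1)*42) = -5*(-(-5 - 9*(-1)*(6 - 1*(-5))²))*42 = -5*(-(-5 - 9*(-1)*(6 + 5)²))*42 = -5*(-(-5 - 9*(-1)*11²))*42 = -5*(-(-5 - 9*(-1)*121))*42 = -5*(-(-5 + 1089))*42 = -5*(-1*1084)*42 = -(-5420)*42 = -5*(-45528) = 227640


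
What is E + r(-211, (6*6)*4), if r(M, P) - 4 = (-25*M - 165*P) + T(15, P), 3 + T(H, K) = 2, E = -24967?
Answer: -43449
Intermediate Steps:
T(H, K) = -1 (T(H, K) = -3 + 2 = -1)
r(M, P) = 3 - 165*P - 25*M (r(M, P) = 4 + ((-25*M - 165*P) - 1) = 4 + ((-165*P - 25*M) - 1) = 4 + (-1 - 165*P - 25*M) = 3 - 165*P - 25*M)
E + r(-211, (6*6)*4) = -24967 + (3 - 165*6*6*4 - 25*(-211)) = -24967 + (3 - 5940*4 + 5275) = -24967 + (3 - 165*144 + 5275) = -24967 + (3 - 23760 + 5275) = -24967 - 18482 = -43449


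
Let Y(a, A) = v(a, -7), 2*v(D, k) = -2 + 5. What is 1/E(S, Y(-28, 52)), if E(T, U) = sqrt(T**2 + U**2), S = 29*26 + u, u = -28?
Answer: 2*sqrt(234257)/702771 ≈ 0.0013774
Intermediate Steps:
v(D, k) = 3/2 (v(D, k) = (-2 + 5)/2 = (1/2)*3 = 3/2)
S = 726 (S = 29*26 - 28 = 754 - 28 = 726)
Y(a, A) = 3/2
1/E(S, Y(-28, 52)) = 1/(sqrt(726**2 + (3/2)**2)) = 1/(sqrt(527076 + 9/4)) = 1/(sqrt(2108313/4)) = 1/(3*sqrt(234257)/2) = 2*sqrt(234257)/702771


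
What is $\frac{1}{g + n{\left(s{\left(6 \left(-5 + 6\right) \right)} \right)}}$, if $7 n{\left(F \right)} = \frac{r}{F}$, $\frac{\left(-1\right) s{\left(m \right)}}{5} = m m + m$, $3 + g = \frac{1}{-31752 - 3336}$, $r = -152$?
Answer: $- \frac{2865520}{8300343} \approx -0.34523$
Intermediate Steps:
$g = - \frac{105265}{35088}$ ($g = -3 + \frac{1}{-31752 - 3336} = -3 + \frac{1}{-35088} = -3 - \frac{1}{35088} = - \frac{105265}{35088} \approx -3.0$)
$s{\left(m \right)} = - 5 m - 5 m^{2}$ ($s{\left(m \right)} = - 5 \left(m m + m\right) = - 5 \left(m^{2} + m\right) = - 5 \left(m + m^{2}\right) = - 5 m - 5 m^{2}$)
$n{\left(F \right)} = - \frac{152}{7 F}$ ($n{\left(F \right)} = \frac{\left(-152\right) \frac{1}{F}}{7} = - \frac{152}{7 F}$)
$\frac{1}{g + n{\left(s{\left(6 \left(-5 + 6\right) \right)} \right)}} = \frac{1}{- \frac{105265}{35088} - \frac{152}{7 \left(- 5 \cdot 6 \left(-5 + 6\right) \left(1 + 6 \left(-5 + 6\right)\right)\right)}} = \frac{1}{- \frac{105265}{35088} - \frac{152}{7 \left(- 5 \cdot 6 \cdot 1 \left(1 + 6 \cdot 1\right)\right)}} = \frac{1}{- \frac{105265}{35088} - \frac{152}{7 \left(\left(-5\right) 6 \left(1 + 6\right)\right)}} = \frac{1}{- \frac{105265}{35088} - \frac{152}{7 \left(\left(-5\right) 6 \cdot 7\right)}} = \frac{1}{- \frac{105265}{35088} - \frac{152}{7 \left(-210\right)}} = \frac{1}{- \frac{105265}{35088} - - \frac{76}{735}} = \frac{1}{- \frac{105265}{35088} + \frac{76}{735}} = \frac{1}{- \frac{8300343}{2865520}} = - \frac{2865520}{8300343}$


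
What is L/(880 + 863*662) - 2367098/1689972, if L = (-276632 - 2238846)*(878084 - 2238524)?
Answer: 1445836992456883703/241744579698 ≈ 5.9808e+6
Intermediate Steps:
L = 3422156890320 (L = -2515478*(-1360440) = 3422156890320)
L/(880 + 863*662) - 2367098/1689972 = 3422156890320/(880 + 863*662) - 2367098/1689972 = 3422156890320/(880 + 571306) - 2367098*1/1689972 = 3422156890320/572186 - 1183549/844986 = 3422156890320*(1/572186) - 1183549/844986 = 1711078445160/286093 - 1183549/844986 = 1445836992456883703/241744579698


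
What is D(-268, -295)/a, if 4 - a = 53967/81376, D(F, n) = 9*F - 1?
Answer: -196360288/271537 ≈ -723.14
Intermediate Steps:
D(F, n) = -1 + 9*F
a = 271537/81376 (a = 4 - 53967/81376 = 271537/81376 ≈ 3.3368)
D(-268, -295)/a = (-1 + 9*(-268))/(271537/81376) = (-1 - 2412)*(81376/271537) = -2413*81376/271537 = -196360288/271537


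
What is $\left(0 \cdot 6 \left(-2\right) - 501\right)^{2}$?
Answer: $251001$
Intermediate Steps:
$\left(0 \cdot 6 \left(-2\right) - 501\right)^{2} = \left(0 \left(-2\right) - 501\right)^{2} = \left(0 - 501\right)^{2} = \left(-501\right)^{2} = 251001$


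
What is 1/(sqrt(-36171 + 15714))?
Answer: -I*sqrt(2273)/6819 ≈ -0.0069916*I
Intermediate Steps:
1/(sqrt(-36171 + 15714)) = 1/(sqrt(-20457)) = 1/(3*I*sqrt(2273)) = -I*sqrt(2273)/6819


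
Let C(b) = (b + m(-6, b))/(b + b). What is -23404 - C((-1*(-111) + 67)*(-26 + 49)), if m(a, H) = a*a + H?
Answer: -47910044/2047 ≈ -23405.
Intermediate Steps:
m(a, H) = H + a² (m(a, H) = a² + H = H + a²)
C(b) = (36 + 2*b)/(2*b) (C(b) = (b + (b + (-6)²))/(b + b) = (b + (b + 36))/((2*b)) = (b + (36 + b))*(1/(2*b)) = (36 + 2*b)*(1/(2*b)) = (36 + 2*b)/(2*b))
-23404 - C((-1*(-111) + 67)*(-26 + 49)) = -23404 - (18 + (-1*(-111) + 67)*(-26 + 49))/((-1*(-111) + 67)*(-26 + 49)) = -23404 - (18 + (111 + 67)*23)/((111 + 67)*23) = -23404 - (18 + 178*23)/(178*23) = -23404 - (18 + 4094)/4094 = -23404 - 4112/4094 = -23404 - 1*2056/2047 = -23404 - 2056/2047 = -47910044/2047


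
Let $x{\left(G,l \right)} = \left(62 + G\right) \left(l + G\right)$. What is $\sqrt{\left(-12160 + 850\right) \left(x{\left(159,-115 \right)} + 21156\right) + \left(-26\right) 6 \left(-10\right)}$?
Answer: $2 i \sqrt{87312810} \approx 18688.0 i$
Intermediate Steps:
$x{\left(G,l \right)} = \left(62 + G\right) \left(G + l\right)$
$\sqrt{\left(-12160 + 850\right) \left(x{\left(159,-115 \right)} + 21156\right) + \left(-26\right) 6 \left(-10\right)} = \sqrt{\left(-12160 + 850\right) \left(\left(159^{2} + 62 \cdot 159 + 62 \left(-115\right) + 159 \left(-115\right)\right) + 21156\right) + \left(-26\right) 6 \left(-10\right)} = \sqrt{- 11310 \left(\left(25281 + 9858 - 7130 - 18285\right) + 21156\right) - -1560} = \sqrt{- 11310 \left(9724 + 21156\right) + 1560} = \sqrt{\left(-11310\right) 30880 + 1560} = \sqrt{-349252800 + 1560} = \sqrt{-349251240} = 2 i \sqrt{87312810}$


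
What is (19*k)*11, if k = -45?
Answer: -9405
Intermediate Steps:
(19*k)*11 = (19*(-45))*11 = -855*11 = -9405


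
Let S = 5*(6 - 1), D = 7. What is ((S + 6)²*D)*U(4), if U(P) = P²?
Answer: 107632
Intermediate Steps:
S = 25 (S = 5*5 = 25)
((S + 6)²*D)*U(4) = ((25 + 6)²*7)*4² = (31²*7)*16 = (961*7)*16 = 6727*16 = 107632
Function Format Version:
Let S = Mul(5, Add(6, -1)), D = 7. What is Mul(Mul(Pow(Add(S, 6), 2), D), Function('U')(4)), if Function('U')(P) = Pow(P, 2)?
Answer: 107632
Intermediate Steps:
S = 25 (S = Mul(5, 5) = 25)
Mul(Mul(Pow(Add(S, 6), 2), D), Function('U')(4)) = Mul(Mul(Pow(Add(25, 6), 2), 7), Pow(4, 2)) = Mul(Mul(Pow(31, 2), 7), 16) = Mul(Mul(961, 7), 16) = Mul(6727, 16) = 107632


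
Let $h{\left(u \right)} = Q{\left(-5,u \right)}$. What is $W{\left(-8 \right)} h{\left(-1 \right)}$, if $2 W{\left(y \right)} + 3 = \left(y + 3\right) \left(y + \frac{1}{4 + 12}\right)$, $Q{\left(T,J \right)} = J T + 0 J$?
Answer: $\frac{2935}{32} \approx 91.719$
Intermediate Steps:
$Q{\left(T,J \right)} = J T$ ($Q{\left(T,J \right)} = J T + 0 = J T$)
$h{\left(u \right)} = - 5 u$ ($h{\left(u \right)} = u \left(-5\right) = - 5 u$)
$W{\left(y \right)} = - \frac{3}{2} + \frac{\left(3 + y\right) \left(\frac{1}{16} + y\right)}{2}$ ($W{\left(y \right)} = - \frac{3}{2} + \frac{\left(y + 3\right) \left(y + \frac{1}{4 + 12}\right)}{2} = - \frac{3}{2} + \frac{\left(3 + y\right) \left(y + \frac{1}{16}\right)}{2} = - \frac{3}{2} + \frac{\left(3 + y\right) \left(\frac{1}{16} + y\right)}{2}$)
$W{\left(-8 \right)} h{\left(-1 \right)} = \left(- \frac{45}{32} + \frac{\left(-8\right)^{2}}{2} + \frac{49}{32} \left(-8\right)\right) \left(\left(-5\right) \left(-1\right)\right) = \left(- \frac{45}{32} + \frac{1}{2} \cdot 64 - \frac{49}{4}\right) 5 = \left(- \frac{45}{32} + 32 - \frac{49}{4}\right) 5 = \frac{587}{32} \cdot 5 = \frac{2935}{32}$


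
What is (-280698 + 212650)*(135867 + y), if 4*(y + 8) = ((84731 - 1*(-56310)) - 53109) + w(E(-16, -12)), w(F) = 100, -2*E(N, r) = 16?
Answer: -10742533616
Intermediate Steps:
E(N, r) = -8 (E(N, r) = -½*16 = -8)
y = 22000 (y = -8 + (((84731 - 1*(-56310)) - 53109) + 100)/4 = -8 + (((84731 + 56310) - 53109) + 100)/4 = -8 + ((141041 - 53109) + 100)/4 = -8 + (87932 + 100)/4 = -8 + (¼)*88032 = -8 + 22008 = 22000)
(-280698 + 212650)*(135867 + y) = (-280698 + 212650)*(135867 + 22000) = -68048*157867 = -10742533616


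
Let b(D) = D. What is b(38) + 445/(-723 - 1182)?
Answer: 14389/381 ≈ 37.766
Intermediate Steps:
b(38) + 445/(-723 - 1182) = 38 + 445/(-723 - 1182) = 38 + 445/(-1905) = 38 - 1/1905*445 = 38 - 89/381 = 14389/381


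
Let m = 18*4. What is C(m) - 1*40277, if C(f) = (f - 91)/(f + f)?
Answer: -5799907/144 ≈ -40277.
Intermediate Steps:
m = 72
C(f) = (-91 + f)/(2*f) (C(f) = (-91 + f)/((2*f)) = (-91 + f)*(1/(2*f)) = (-91 + f)/(2*f))
C(m) - 1*40277 = (½)*(-91 + 72)/72 - 1*40277 = (½)*(1/72)*(-19) - 40277 = -19/144 - 40277 = -5799907/144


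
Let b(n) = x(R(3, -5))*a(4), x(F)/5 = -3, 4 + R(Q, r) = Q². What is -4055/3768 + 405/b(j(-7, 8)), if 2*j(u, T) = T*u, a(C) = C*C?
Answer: -20827/7536 ≈ -2.7637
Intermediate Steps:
R(Q, r) = -4 + Q²
a(C) = C²
x(F) = -15 (x(F) = 5*(-3) = -15)
j(u, T) = T*u/2 (j(u, T) = (T*u)/2 = T*u/2)
b(n) = -240 (b(n) = -15*4² = -15*16 = -240)
-4055/3768 + 405/b(j(-7, 8)) = -4055/3768 + 405/(-240) = -4055*1/3768 + 405*(-1/240) = -4055/3768 - 27/16 = -20827/7536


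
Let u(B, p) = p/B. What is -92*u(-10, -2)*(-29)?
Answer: 2668/5 ≈ 533.60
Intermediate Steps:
-92*u(-10, -2)*(-29) = -(-184)/(-10)*(-29) = -(-184)*(-1)/10*(-29) = -92*⅕*(-29) = -92/5*(-29) = 2668/5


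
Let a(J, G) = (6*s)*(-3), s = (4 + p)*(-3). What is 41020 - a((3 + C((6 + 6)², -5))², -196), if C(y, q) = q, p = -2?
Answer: 40912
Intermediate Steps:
s = -6 (s = (4 - 2)*(-3) = 2*(-3) = -6)
a(J, G) = 108 (a(J, G) = (6*(-6))*(-3) = -36*(-3) = 108)
41020 - a((3 + C((6 + 6)², -5))², -196) = 41020 - 1*108 = 41020 - 108 = 40912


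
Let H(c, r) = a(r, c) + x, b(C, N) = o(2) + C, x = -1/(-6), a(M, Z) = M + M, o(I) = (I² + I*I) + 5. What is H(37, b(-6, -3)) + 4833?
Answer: 29083/6 ≈ 4847.2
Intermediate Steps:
o(I) = 5 + 2*I² (o(I) = (I² + I²) + 5 = 2*I² + 5 = 5 + 2*I²)
a(M, Z) = 2*M
x = ⅙ (x = -1*(-⅙) = ⅙ ≈ 0.16667)
b(C, N) = 13 + C (b(C, N) = (5 + 2*2²) + C = (5 + 2*4) + C = (5 + 8) + C = 13 + C)
H(c, r) = ⅙ + 2*r (H(c, r) = 2*r + ⅙ = ⅙ + 2*r)
H(37, b(-6, -3)) + 4833 = (⅙ + 2*(13 - 6)) + 4833 = (⅙ + 2*7) + 4833 = (⅙ + 14) + 4833 = 85/6 + 4833 = 29083/6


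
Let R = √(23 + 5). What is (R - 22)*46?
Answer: -1012 + 92*√7 ≈ -768.59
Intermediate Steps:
R = 2*√7 (R = √28 = 2*√7 ≈ 5.2915)
(R - 22)*46 = (2*√7 - 22)*46 = (-22 + 2*√7)*46 = -1012 + 92*√7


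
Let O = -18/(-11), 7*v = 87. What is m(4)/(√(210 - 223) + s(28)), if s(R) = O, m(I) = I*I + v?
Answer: 39402/13279 - 24079*I*√13/13279 ≈ 2.9672 - 6.538*I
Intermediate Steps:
v = 87/7 (v = (⅐)*87 = 87/7 ≈ 12.429)
m(I) = 87/7 + I² (m(I) = I*I + 87/7 = I² + 87/7 = 87/7 + I²)
O = 18/11 (O = -18*(-1/11) = 18/11 ≈ 1.6364)
s(R) = 18/11
m(4)/(√(210 - 223) + s(28)) = (87/7 + 4²)/(√(210 - 223) + 18/11) = (87/7 + 16)/(√(-13) + 18/11) = (199/7)/(I*√13 + 18/11) = (199/7)/(18/11 + I*√13) = 199/(7*(18/11 + I*√13))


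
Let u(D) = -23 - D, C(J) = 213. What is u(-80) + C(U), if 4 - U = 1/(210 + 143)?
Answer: 270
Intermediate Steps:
U = 1411/353 (U = 4 - 1/(210 + 143) = 4 - 1/353 = 1411/353 ≈ 3.9972)
u(-80) + C(U) = (-23 - 1*(-80)) + 213 = (-23 + 80) + 213 = 57 + 213 = 270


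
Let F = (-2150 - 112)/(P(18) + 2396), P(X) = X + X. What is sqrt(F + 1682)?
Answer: sqrt(38839439)/152 ≈ 41.001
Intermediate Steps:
P(X) = 2*X
F = -1131/1216 (F = (-2150 - 112)/(2*18 + 2396) = -2262/(36 + 2396) = -2262/2432 = -2262*1/2432 = -1131/1216 ≈ -0.93010)
sqrt(F + 1682) = sqrt(-1131/1216 + 1682) = sqrt(2044181/1216) = sqrt(38839439)/152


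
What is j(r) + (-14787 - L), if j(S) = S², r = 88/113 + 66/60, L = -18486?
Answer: 4727760229/1276900 ≈ 3702.5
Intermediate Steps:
r = 2123/1130 (r = 88*(1/113) + 66*(1/60) = 88/113 + 11/10 = 2123/1130 ≈ 1.8788)
j(r) + (-14787 - L) = (2123/1130)² + (-14787 - 1*(-18486)) = 4507129/1276900 + (-14787 + 18486) = 4507129/1276900 + 3699 = 4727760229/1276900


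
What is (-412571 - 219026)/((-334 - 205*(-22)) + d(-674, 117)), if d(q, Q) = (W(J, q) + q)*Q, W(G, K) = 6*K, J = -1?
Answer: 631597/547830 ≈ 1.1529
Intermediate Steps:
d(q, Q) = 7*Q*q (d(q, Q) = (6*q + q)*Q = (7*q)*Q = 7*Q*q)
(-412571 - 219026)/((-334 - 205*(-22)) + d(-674, 117)) = (-412571 - 219026)/((-334 - 205*(-22)) + 7*117*(-674)) = -631597/((-334 + 4510) - 552006) = -631597/(4176 - 552006) = -631597/(-547830) = -631597*(-1/547830) = 631597/547830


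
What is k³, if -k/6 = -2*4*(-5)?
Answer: -13824000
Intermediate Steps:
k = -240 (k = -6*(-2*4)*(-5) = -(-48)*(-5) = -6*40 = -240)
k³ = (-240)³ = -13824000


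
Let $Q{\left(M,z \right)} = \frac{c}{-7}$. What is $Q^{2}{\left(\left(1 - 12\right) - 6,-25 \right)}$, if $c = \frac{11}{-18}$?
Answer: $\frac{121}{15876} \approx 0.0076216$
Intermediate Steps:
$c = - \frac{11}{18}$ ($c = 11 \left(- \frac{1}{18}\right) = - \frac{11}{18} \approx -0.61111$)
$Q{\left(M,z \right)} = \frac{11}{126}$ ($Q{\left(M,z \right)} = - \frac{11}{18 \left(-7\right)} = \left(- \frac{11}{18}\right) \left(- \frac{1}{7}\right) = \frac{11}{126}$)
$Q^{2}{\left(\left(1 - 12\right) - 6,-25 \right)} = \left(\frac{11}{126}\right)^{2} = \frac{121}{15876}$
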